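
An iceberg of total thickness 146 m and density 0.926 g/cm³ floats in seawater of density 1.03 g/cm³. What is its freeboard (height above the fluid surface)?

14.7 m

Floating equilibrium: submerged depth d = t ρ_obj/ρ_fluid = 146 m × 0.926/1.03 = 131.3 m.
Freeboard = t − d = 146 m − 131.3 m = 14.7 m.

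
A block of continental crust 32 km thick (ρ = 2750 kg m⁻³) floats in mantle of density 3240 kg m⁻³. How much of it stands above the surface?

4.84 km

Floating equilibrium: submerged depth d = t ρ_obj/ρ_fluid = 32 km × 2750/3240 = 27.16 km.
Freeboard = t − d = 32 km − 27.16 km = 4.84 km.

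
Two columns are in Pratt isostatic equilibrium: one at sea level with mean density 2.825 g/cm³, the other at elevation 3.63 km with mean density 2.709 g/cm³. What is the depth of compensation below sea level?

ρ_ref D = ρ (D + h) → D (ρ_ref − ρ) = ρ h.
D = ρ h/(ρ_ref − ρ) = 2.709 × 3.63 km/(2.825 − 2.709) = 84.8 km.

84.8 km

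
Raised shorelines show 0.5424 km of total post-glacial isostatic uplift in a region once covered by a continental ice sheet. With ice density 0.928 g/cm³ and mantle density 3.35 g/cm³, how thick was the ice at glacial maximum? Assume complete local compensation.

1.96 km

u = t ρ_ice/ρ_m → t = u ρ_m/ρ_ice = 0.5424 km × 3.35/0.928 = 1.96 km.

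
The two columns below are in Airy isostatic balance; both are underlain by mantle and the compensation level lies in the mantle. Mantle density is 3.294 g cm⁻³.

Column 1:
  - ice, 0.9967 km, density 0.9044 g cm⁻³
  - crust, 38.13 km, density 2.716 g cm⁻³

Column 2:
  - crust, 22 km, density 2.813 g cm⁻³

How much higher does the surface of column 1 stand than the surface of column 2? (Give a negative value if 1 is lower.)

For any compensation level in the mantle, the mantle terms cancel and isostasy reduces to e = (Σt_1 − Σt_2) − (Σ(ρt)_1 − Σ(ρt)_2) / ρ_m.
Σt_1 = 39.1267 km; Σt_2 = 22 km; Σ(ρt)_1 = 104.462495; Σ(ρt)_2 = 61.886 (in km·g cm⁻³).
e = (39.1267 − 22) − (104.462495 − 61.886) / 3.294 = 4.2 km.

4.2 km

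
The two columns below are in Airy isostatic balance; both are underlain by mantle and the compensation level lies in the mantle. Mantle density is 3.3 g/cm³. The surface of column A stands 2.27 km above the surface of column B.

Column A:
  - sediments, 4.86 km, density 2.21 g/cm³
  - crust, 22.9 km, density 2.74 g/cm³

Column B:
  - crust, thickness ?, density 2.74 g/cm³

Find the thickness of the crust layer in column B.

19 km

Take the compensation level at the base of the deeper column (depth z_c below the surface of column A) and equate Σ ρ_i t_i down to z_c; mantle fills any gap and the z_c terms cancel.
Column A: 4.86×2.21 + 22.9×2.74 + (z_c − 27.76)×3.3
Column B: 2.27×0 + x×2.74 + (z_c − 2.27 − 0 − x)×3.3
The z_c×3.3 term appears on both sides and cancels. Collect the known terms of each column as K = Σ(ρt)_known − 3.3 × (depth of known layers): K_A = 73.4866 − 3.3×27.76 = −18.1214; K_B = 0 − 3.3×(2.27 + 0) = −7.491.
Balance: K_A = K_B − x×(3.3 − 2.74), so x = (K_B − K_A)/(3.3 − 2.74) = 10.6304/0.56 = 19 km.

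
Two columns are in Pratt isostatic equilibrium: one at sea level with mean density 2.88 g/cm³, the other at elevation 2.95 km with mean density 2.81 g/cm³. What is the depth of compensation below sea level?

118 km

ρ_ref D = ρ (D + h) → D (ρ_ref − ρ) = ρ h.
D = ρ h/(ρ_ref − ρ) = 2.81 × 2.95 km/(2.88 − 2.81) = 118 km.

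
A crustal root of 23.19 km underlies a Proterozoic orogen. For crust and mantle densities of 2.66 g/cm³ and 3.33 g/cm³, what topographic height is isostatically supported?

5.84 km

In Airy isostatic equilibrium: ρ_c h = (ρ_m − ρ_c) r.
h = r (ρ_m − ρ_c) / ρ_c = 23.19 km × (3.33 − 2.66) / 2.66 = 5.84 km.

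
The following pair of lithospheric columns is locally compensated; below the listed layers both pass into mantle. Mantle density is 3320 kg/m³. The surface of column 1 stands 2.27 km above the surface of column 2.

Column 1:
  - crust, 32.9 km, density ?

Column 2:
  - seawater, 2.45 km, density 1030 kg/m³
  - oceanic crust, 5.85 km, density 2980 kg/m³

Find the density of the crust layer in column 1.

Take the compensation level at the base of the deeper column (depth z_c below the surface of column 1) and equate Σ ρ_i t_i down to z_c; mantle fills any gap and the z_c terms cancel.
Column 1: 32.9×ρ + (z_c − 32.9)×3320
Column 2: 2.27×0 + 2.45×1030 + 5.85×2980 + (z_c − 2.27 − 8.3)×3320
The z_c×3320 term appears on both sides and cancels. Collect the known terms of each column as K = Σ(ρt)_known − 3320 × (depth of known layers): K_1 = 0 − 3320×32.9 = −109228; K_2 = 19956.5 − 3320×(2.27 + 8.3) = −15135.9.
Balance: K_1 + 32.9×ρ = K_2, so ρ = (K_2 − K_1)/32.9 = 94092.1/32.9 = 2860 kg/m³.

2860 kg/m³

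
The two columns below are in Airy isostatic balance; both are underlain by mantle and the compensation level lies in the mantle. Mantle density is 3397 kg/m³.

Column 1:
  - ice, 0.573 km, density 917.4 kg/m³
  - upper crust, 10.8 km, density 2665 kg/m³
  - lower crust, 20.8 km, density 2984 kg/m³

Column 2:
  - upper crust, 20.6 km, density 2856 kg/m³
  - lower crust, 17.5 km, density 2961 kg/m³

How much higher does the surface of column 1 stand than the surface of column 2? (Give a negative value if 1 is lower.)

−0.253 km

For any compensation level in the mantle, the mantle terms cancel and isostasy reduces to e = (Σt_1 − Σt_2) − (Σ(ρt)_1 − Σ(ρt)_2) / ρ_m.
Σt_1 = 32.173 km; Σt_2 = 38.1 km; Σ(ρt)_1 = 91374.8702; Σ(ρt)_2 = 110651.1 (in km·kg/m³).
e = (32.173 − 38.1) − (91374.8702 − 110651.1) / 3397 = −0.253 km.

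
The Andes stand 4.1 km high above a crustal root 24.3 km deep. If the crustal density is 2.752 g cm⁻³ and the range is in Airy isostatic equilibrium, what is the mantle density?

3.22 g cm⁻³

Airy balance: ρ_c h = (ρ_m − ρ_c) r → ρ_m = ρ_c (1 + h/r).
ρ_m = 2.752 × (1 + 4.1 km/24.3 km) = 3.22 g cm⁻³.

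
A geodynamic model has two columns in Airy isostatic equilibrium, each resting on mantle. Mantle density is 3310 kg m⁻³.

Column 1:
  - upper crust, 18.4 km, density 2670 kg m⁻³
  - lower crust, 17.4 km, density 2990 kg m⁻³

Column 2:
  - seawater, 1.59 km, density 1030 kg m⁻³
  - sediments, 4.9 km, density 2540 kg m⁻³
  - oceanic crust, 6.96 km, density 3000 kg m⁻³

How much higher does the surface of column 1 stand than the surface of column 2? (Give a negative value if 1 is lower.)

For any compensation level in the mantle, the mantle terms cancel and isostasy reduces to e = (Σt_1 − Σt_2) − (Σ(ρt)_1 − Σ(ρt)_2) / ρ_m.
Σt_1 = 35.8 km; Σt_2 = 13.45 km; Σ(ρt)_1 = 101154; Σ(ρt)_2 = 34963.7 (in km·kg m⁻³).
e = (35.8 − 13.45) − (101154 − 34963.7) / 3310 = 2.35 km.

2.35 km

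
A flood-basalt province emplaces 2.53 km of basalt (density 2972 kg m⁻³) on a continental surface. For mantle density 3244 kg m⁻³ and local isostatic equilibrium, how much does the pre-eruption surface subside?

2.32 km

Subaerial loading: s = t ρ_load / ρ_m.
s = 2.53 km × 2972/3244 = 2.32 km.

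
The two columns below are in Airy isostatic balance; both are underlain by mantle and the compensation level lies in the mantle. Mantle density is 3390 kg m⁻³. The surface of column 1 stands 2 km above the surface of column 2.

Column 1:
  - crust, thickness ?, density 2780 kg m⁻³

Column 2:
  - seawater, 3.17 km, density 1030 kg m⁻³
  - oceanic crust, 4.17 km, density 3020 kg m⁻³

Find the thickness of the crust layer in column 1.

Take the compensation level at the base of the deeper column (depth z_c below the surface of column 1) and equate Σ ρ_i t_i down to z_c; mantle fills any gap and the z_c terms cancel.
Column 1: x×2780 + (z_c − 0 − x)×3390
Column 2: 2×0 + 3.17×1030 + 4.17×3020 + (z_c − 2 − 7.34)×3390
The z_c×3390 term appears on both sides and cancels. Collect the known terms of each column as K = Σ(ρt)_known − 3390 × (depth of known layers): K_1 = 0 − 3390×0 = 0; K_2 = 15858.5 − 3390×(2 + 7.34) = −15804.1.
Balance: K_1 − x×(3390 − 2780) = K_2, so x = (K_1 − K_2)/(3390 − 2780) = 15804.1/610 = 25.9 km.

25.9 km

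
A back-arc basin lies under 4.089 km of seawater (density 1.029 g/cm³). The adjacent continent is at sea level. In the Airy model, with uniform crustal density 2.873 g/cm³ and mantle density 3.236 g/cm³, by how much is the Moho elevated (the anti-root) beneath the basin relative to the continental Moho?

Equating mass per unit area of the two columns: replacing crust with seawater at the top is compensated by replacing crust with mantle at the base: d (ρ_c − ρ_w) = a (ρ_m − ρ_c).
a = d (ρ_c − ρ_w)/(ρ_m − ρ_c) = 4.089 km × 1.844/0.363 = 20.8 km.

20.8 km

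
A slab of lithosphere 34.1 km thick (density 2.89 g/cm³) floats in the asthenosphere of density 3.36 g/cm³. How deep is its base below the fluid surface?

Draft d = t ρ_obj/ρ_fluid = 34.1 km × 2.89/3.36 = 29.3 km.

29.3 km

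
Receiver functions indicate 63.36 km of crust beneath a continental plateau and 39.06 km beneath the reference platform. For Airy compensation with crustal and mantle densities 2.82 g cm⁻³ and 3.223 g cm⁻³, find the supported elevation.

Excess crust Δ = 63.36 km − 39.06 km = 24.3 km, split between elevation h and root r with h + r = Δ.
Airy balance ρ_c h = (ρ_m − ρ_c) r gives r = h ρ_c/(ρ_m − ρ_c), so h (1 + ρ_c/(ρ_m − ρ_c)) = Δ, i.e. h = Δ (ρ_m − ρ_c)/ρ_m.
h = 24.3 km × 0.403/3.223 = 3.04 km.

3.04 km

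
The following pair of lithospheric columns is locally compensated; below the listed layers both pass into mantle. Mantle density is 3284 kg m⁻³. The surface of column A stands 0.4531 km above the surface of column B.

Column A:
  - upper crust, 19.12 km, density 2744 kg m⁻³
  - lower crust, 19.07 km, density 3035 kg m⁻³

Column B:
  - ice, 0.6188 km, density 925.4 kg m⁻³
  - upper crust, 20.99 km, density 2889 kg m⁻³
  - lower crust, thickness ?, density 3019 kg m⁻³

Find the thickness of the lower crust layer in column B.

Take the compensation level at the base of the deeper column (depth z_c below the surface of column A) and equate Σ ρ_i t_i down to z_c; mantle fills any gap and the z_c terms cancel.
Column A: 19.12×2744 + 19.07×3035 + (z_c − 38.19)×3284
Column B: 0.4531×0 + 0.6188×925.4 + 20.99×2889 + x×3019 + (z_c − 0.4531 − 21.6088 − x)×3284
The z_c×3284 term appears on both sides and cancels. Collect the known terms of each column as K = Σ(ρt)_known − 3284 × (depth of known layers): K_A = 110342.73 − 3284×38.19 = −15073.23; K_B = 61212.7475 − 3284×(0.4531 + 21.6088) = −11238.5321.
Balance: K_A = K_B − x×(3284 − 3019), so x = (K_B − K_A)/(3284 − 3019) = 3834.7/265 = 14.5 km.

14.5 km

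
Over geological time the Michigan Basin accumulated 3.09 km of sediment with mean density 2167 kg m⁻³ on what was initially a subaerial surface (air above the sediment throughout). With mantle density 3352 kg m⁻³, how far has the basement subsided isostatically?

2 km

Subaerial load: s = t ρ_sed / ρ_m = 3.09 km × 2167/3352 = 2 km.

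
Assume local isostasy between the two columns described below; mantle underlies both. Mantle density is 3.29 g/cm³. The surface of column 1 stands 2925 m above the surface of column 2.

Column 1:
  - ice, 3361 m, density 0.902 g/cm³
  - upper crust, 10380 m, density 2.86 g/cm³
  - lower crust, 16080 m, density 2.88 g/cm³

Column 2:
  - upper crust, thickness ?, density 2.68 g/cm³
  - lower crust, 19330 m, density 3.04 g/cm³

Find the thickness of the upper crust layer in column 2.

Take the compensation level at the base of the deeper column (depth z_c below the surface of column 1) and equate Σ ρ_i t_i down to z_c; mantle fills any gap and the z_c terms cancel.
Column 1: 3361×0.902 + 10380×2.86 + 16080×2.88 + (z_c − 29821)×3.29
Column 2: 2925×0 + x×2.68 + 19330×3.04 + (z_c − 2925 − 19330 − x)×3.29
The z_c×3.29 term appears on both sides and cancels. Collect the known terms of each column as K = Σ(ρt)_known − 3.29 × (depth of known layers): K_1 = 79028.822 − 3.29×29821 = −19082.268; K_2 = 58763.2 − 3.29×(2925 + 19330) = −14455.75.
Balance: K_1 = K_2 − x×(3.29 − 2.68), so x = (K_2 − K_1)/(3.29 − 2.68) = 4626.52/0.61 = 7580 m.

7580 m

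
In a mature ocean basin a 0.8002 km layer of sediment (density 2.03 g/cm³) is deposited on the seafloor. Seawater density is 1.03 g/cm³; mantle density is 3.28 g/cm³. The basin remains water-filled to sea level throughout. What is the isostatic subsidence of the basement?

Submarine loading: the sediment displaces seawater, and the subsidence is in turn flooded, so s (ρ_m − ρ_w) = t (ρ_sed − ρ_w).
s = 0.8002 km × (2.03 − 1.03) / (3.28 − 1.03) = 0.356 km.

0.356 km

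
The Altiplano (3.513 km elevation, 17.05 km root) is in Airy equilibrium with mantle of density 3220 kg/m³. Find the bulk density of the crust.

ρ_c h = (ρ_m − ρ_c) r → ρ_c (h + r) = ρ_m r → ρ_c = ρ_m r / (h + r).
ρ_c = 3220 × 17.05 km / (3.513 km + 17.05 km) = 2670 kg/m³.

2670 kg/m³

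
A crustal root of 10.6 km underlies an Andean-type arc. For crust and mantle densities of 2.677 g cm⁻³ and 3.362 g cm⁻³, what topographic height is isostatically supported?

2.71 km

Balancing pressure at the compensation depth: ρ_c h = (ρ_m − ρ_c) r.
h = r (ρ_m − ρ_c) / ρ_c = 10.6 km × (3.362 − 2.677) / 2.677 = 2.71 km.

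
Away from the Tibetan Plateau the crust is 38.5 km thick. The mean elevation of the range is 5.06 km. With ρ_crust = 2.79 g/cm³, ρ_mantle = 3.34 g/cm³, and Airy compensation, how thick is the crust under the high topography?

Root depth r = h ρ_c / (ρ_m − ρ_c) = 5.06 km × 2.79 / 0.55 = 25.67 km.
Total thickness = T + h + r = 38.5 km + 5.06 km + 25.67 km = 69.2 km.

69.2 km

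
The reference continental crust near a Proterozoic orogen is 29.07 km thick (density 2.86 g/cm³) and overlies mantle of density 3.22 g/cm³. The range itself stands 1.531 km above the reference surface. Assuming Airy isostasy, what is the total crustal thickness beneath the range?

42.8 km

Root depth r = h ρ_c / (ρ_m − ρ_c) = 1.531 km × 2.86 / 0.36 = 12.16 km.
Total thickness = T + h + r = 29.07 km + 1.531 km + 12.16 km = 42.8 km.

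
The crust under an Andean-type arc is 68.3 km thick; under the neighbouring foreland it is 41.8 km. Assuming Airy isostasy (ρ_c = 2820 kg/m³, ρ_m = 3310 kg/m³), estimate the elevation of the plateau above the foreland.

Excess crust Δ = 68.3 km − 41.8 km = 26.5 km, split between elevation h and root r with h + r = Δ.
Airy balance ρ_c h = (ρ_m − ρ_c) r gives r = h ρ_c/(ρ_m − ρ_c), so h (1 + ρ_c/(ρ_m − ρ_c)) = Δ, i.e. h = Δ (ρ_m − ρ_c)/ρ_m.
h = 26.5 km × 490/3310 = 3.92 km.

3.92 km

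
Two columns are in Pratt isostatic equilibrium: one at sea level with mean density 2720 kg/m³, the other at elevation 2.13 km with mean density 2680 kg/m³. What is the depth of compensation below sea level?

ρ_ref D = ρ (D + h) → D (ρ_ref − ρ) = ρ h.
D = ρ h/(ρ_ref − ρ) = 2680 × 2.13 km/(2720 − 2680) = 143 km.

143 km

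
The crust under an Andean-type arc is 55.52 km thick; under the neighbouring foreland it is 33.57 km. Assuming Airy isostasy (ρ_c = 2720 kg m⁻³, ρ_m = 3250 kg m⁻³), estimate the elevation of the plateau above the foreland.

3.58 km

Excess crust Δ = 55.52 km − 33.57 km = 21.95 km, split between elevation h and root r with h + r = Δ.
Airy balance ρ_c h = (ρ_m − ρ_c) r gives r = h ρ_c/(ρ_m − ρ_c), so h (1 + ρ_c/(ρ_m − ρ_c)) = Δ, i.e. h = Δ (ρ_m − ρ_c)/ρ_m.
h = 21.95 km × 530/3250 = 3.58 km.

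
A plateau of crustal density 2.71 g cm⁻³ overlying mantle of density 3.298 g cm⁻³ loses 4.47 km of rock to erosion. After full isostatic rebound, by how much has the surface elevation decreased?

Rebound u = e ρ_c/ρ_m = 4.47 km × 2.71/3.298 = 3.673 km.
Net surface drop = e − u = 4.47 km − 3.673 km = e (ρ_m − ρ_c)/ρ_m = 0.797 km.

0.797 km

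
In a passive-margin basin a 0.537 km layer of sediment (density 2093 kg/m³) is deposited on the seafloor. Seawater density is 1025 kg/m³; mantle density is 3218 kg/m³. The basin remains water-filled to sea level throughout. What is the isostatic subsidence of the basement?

0.262 km

Submarine loading: the sediment displaces seawater, and the subsidence is in turn flooded, so s (ρ_m − ρ_w) = t (ρ_sed − ρ_w).
s = 0.537 km × (2093 − 1025) / (3218 − 1025) = 0.262 km.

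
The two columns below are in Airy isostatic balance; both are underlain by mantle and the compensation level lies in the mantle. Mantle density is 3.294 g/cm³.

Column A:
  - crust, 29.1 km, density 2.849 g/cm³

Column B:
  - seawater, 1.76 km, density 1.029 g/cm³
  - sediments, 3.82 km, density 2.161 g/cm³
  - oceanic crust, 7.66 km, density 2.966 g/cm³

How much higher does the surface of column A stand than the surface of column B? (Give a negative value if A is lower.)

For any compensation level in the mantle, the mantle terms cancel and isostasy reduces to e = (Σt_A − Σt_B) − (Σ(ρt)_A − Σ(ρt)_B) / ρ_m.
Σt_A = 29.1 km; Σt_B = 13.24 km; Σ(ρt)_A = 82.9059; Σ(ρt)_B = 32.78562 (in km·g/cm³).
e = (29.1 − 13.24) − (82.9059 − 32.78562) / 3.294 = 0.644 km.

0.644 km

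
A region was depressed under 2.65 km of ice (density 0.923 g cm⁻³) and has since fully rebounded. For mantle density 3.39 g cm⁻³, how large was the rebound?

Removing the load lets mantle flow back in; uplift u satisfies ρ_ice t = ρ_m u.
u = t ρ_ice/ρ_m = 2.65 km × 0.923/3.39 = 0.722 km.

0.722 km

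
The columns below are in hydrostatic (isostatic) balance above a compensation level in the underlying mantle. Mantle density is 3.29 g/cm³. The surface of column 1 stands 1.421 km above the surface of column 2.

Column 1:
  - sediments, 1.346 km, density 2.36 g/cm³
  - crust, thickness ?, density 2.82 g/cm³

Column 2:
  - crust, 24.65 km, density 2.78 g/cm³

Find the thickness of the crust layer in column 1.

Take the compensation level at the base of the deeper column (depth z_c below the surface of column 1) and equate Σ ρ_i t_i down to z_c; mantle fills any gap and the z_c terms cancel.
Column 1: 1.346×2.36 + x×2.82 + (z_c − 1.346 − x)×3.29
Column 2: 1.421×0 + 24.65×2.78 + (z_c − 1.421 − 24.65)×3.29
The z_c×3.29 term appears on both sides and cancels. Collect the known terms of each column as K = Σ(ρt)_known − 3.29 × (depth of known layers): K_1 = 3.17656 − 3.29×1.346 = −1.25178; K_2 = 68.527 − 3.29×(1.421 + 24.65) = −17.24659.
Balance: K_1 − x×(3.29 − 2.82) = K_2, so x = (K_1 − K_2)/(3.29 − 2.82) = 15.9948/0.47 = 34 km.

34 km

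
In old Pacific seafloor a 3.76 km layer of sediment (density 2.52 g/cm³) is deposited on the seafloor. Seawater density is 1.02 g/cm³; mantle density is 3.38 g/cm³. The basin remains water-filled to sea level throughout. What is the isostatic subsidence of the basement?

2.39 km

Submarine loading: the sediment displaces seawater, and the subsidence is in turn flooded, so s (ρ_m − ρ_w) = t (ρ_sed − ρ_w).
s = 3.76 km × (2.52 − 1.02) / (3.38 − 1.02) = 2.39 km.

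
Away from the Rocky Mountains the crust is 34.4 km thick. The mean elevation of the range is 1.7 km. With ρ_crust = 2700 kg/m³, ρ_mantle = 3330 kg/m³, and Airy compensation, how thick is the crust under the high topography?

43.4 km

Root depth r = h ρ_c / (ρ_m − ρ_c) = 1.7 km × 2700 / 630 = 7.286 km.
Total thickness = T + h + r = 34.4 km + 1.7 km + 7.286 km = 43.4 km.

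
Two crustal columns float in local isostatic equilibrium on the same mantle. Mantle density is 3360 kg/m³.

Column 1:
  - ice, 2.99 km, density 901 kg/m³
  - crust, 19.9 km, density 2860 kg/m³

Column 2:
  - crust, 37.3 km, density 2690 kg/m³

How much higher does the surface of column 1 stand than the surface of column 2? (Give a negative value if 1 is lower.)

−2.29 km

For any compensation level in the mantle, the mantle terms cancel and isostasy reduces to e = (Σt_1 − Σt_2) − (Σ(ρt)_1 − Σ(ρt)_2) / ρ_m.
Σt_1 = 22.89 km; Σt_2 = 37.3 km; Σ(ρt)_1 = 59607.99; Σ(ρt)_2 = 100337 (in km·kg/m³).
e = (22.89 − 37.3) − (59607.99 − 100337) / 3360 = −2.29 km.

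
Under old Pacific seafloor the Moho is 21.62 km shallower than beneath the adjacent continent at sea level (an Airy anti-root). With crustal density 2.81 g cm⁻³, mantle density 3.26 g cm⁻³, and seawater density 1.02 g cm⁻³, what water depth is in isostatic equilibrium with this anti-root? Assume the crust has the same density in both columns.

Replacing a thickness d of crust by seawater at the top must be balanced by replacing crust with mantle at the base: d (ρ_c − ρ_w) = a (ρ_m − ρ_c).
d = a (ρ_m − ρ_c)/(ρ_c − ρ_w) = 21.62 km × 0.45/1.79 = 5.44 km.

5.44 km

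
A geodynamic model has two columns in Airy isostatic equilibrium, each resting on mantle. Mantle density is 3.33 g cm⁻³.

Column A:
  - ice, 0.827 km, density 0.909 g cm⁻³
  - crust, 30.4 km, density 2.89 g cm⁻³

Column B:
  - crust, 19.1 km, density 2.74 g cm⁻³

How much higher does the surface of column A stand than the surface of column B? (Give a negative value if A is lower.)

1.23 km

For any compensation level in the mantle, the mantle terms cancel and isostasy reduces to e = (Σt_A − Σt_B) − (Σ(ρt)_A − Σ(ρt)_B) / ρ_m.
Σt_A = 31.227 km; Σt_B = 19.1 km; Σ(ρt)_A = 88.607743; Σ(ρt)_B = 52.334 (in km·g cm⁻³).
e = (31.227 − 19.1) − (88.607743 − 52.334) / 3.33 = 1.23 km.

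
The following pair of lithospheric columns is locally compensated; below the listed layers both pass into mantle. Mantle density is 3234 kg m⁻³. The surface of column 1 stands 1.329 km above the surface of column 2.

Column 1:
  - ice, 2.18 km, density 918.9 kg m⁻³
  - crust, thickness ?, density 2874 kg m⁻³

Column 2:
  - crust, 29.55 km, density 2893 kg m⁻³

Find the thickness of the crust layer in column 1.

25.9 km

Take the compensation level at the base of the deeper column (depth z_c below the surface of column 1) and equate Σ ρ_i t_i down to z_c; mantle fills any gap and the z_c terms cancel.
Column 1: 2.18×918.9 + x×2874 + (z_c − 2.18 − x)×3234
Column 2: 1.329×0 + 29.55×2893 + (z_c − 1.329 − 29.55)×3234
The z_c×3234 term appears on both sides and cancels. Collect the known terms of each column as K = Σ(ρt)_known − 3234 × (depth of known layers): K_1 = 2003.202 − 3234×2.18 = −5046.918; K_2 = 85488.15 − 3234×(1.329 + 29.55) = −14374.536.
Balance: K_1 − x×(3234 − 2874) = K_2, so x = (K_1 − K_2)/(3234 − 2874) = 9327.62/360 = 25.9 km.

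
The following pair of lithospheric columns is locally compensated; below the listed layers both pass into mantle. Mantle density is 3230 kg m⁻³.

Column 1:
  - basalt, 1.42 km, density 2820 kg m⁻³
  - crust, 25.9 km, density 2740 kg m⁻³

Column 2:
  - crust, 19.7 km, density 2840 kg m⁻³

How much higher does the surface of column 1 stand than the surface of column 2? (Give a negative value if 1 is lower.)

1.73 km

For any compensation level in the mantle, the mantle terms cancel and isostasy reduces to e = (Σt_1 − Σt_2) − (Σ(ρt)_1 − Σ(ρt)_2) / ρ_m.
Σt_1 = 27.32 km; Σt_2 = 19.7 km; Σ(ρt)_1 = 74970.4; Σ(ρt)_2 = 55948 (in km·kg m⁻³).
e = (27.32 − 19.7) − (74970.4 − 55948) / 3230 = 1.73 km.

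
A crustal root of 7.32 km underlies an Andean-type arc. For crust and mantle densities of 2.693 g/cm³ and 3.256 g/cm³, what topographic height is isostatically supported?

1.53 km

Balancing pressure at the compensation depth: ρ_c h = (ρ_m − ρ_c) r.
h = r (ρ_m − ρ_c) / ρ_c = 7.32 km × (3.256 − 2.693) / 2.693 = 1.53 km.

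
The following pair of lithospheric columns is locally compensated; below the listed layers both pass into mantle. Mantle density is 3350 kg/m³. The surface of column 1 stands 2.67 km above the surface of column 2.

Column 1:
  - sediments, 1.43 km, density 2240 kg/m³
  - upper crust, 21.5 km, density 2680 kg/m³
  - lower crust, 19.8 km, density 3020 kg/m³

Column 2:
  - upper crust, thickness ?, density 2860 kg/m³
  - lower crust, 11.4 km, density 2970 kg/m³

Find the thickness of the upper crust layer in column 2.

18.9 km

Take the compensation level at the base of the deeper column (depth z_c below the surface of column 1) and equate Σ ρ_i t_i down to z_c; mantle fills any gap and the z_c terms cancel.
Column 1: 1.43×2240 + 21.5×2680 + 19.8×3020 + (z_c − 42.73)×3350
Column 2: 2.67×0 + x×2860 + 11.4×2970 + (z_c − 2.67 − 11.4 − x)×3350
The z_c×3350 term appears on both sides and cancels. Collect the known terms of each column as K = Σ(ρt)_known − 3350 × (depth of known layers): K_1 = 120619.2 − 3350×42.73 = −22526.3; K_2 = 33858 − 3350×(2.67 + 11.4) = −13276.5.
Balance: K_1 = K_2 − x×(3350 − 2860), so x = (K_2 − K_1)/(3350 − 2860) = 9249.8/490 = 18.9 km.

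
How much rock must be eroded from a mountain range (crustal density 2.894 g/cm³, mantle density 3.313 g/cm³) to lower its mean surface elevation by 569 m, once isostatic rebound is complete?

4500 m

Net drop Δ = e − u = e − e ρ_c/ρ_m = e (ρ_m − ρ_c)/ρ_m.
e = Δ ρ_m/(ρ_m − ρ_c) = 569 m × 3.313/0.419 = 4500 m.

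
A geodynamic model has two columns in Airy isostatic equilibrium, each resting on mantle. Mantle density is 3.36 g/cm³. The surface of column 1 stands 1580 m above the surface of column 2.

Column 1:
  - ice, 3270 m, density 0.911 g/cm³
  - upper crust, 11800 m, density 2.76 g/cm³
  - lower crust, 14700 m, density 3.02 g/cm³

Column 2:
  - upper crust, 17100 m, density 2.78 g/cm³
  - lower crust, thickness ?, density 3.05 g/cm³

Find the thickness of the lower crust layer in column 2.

Take the compensation level at the base of the deeper column (depth z_c below the surface of column 1) and equate Σ ρ_i t_i down to z_c; mantle fills any gap and the z_c terms cancel.
Column 1: 3270×0.911 + 11800×2.76 + 14700×3.02 + (z_c − 29770)×3.36
Column 2: 1580×0 + 17100×2.78 + x×3.05 + (z_c − 1580 − 17100 − x)×3.36
The z_c×3.36 term appears on both sides and cancels. Collect the known terms of each column as K = Σ(ρt)_known − 3.36 × (depth of known layers): K_1 = 79940.97 − 3.36×29770 = −20086.23; K_2 = 47538 − 3.36×(1580 + 17100) = −15226.8.
Balance: K_1 = K_2 − x×(3.36 − 3.05), so x = (K_2 − K_1)/(3.36 − 3.05) = 4859.43/0.31 = 15700 m.

15700 m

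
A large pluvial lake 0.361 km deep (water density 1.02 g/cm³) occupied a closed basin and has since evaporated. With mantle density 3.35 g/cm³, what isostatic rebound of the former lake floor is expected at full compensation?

u = d ρ_w/ρ_m = 0.361 km × 1.02/3.35 = 0.11 km.

0.11 km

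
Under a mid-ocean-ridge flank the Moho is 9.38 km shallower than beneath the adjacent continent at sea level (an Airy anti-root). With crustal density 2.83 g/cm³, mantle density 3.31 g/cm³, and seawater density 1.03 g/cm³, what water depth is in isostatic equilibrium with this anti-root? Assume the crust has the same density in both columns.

Replacing a thickness d of crust by seawater at the top must be balanced by replacing crust with mantle at the base: d (ρ_c − ρ_w) = a (ρ_m − ρ_c).
d = a (ρ_m − ρ_c)/(ρ_c − ρ_w) = 9.38 km × 0.48/1.8 = 2.5 km.

2.5 km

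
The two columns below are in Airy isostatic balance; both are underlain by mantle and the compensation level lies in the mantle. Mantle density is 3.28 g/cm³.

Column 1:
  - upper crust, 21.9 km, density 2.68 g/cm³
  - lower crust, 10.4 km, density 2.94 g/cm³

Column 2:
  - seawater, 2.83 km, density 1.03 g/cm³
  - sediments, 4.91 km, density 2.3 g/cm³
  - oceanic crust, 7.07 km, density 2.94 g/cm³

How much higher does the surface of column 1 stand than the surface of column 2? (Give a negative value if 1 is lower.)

For any compensation level in the mantle, the mantle terms cancel and isostasy reduces to e = (Σt_1 − Σt_2) − (Σ(ρt)_1 − Σ(ρt)_2) / ρ_m.
Σt_1 = 32.3 km; Σt_2 = 14.81 km; Σ(ρt)_1 = 89.268; Σ(ρt)_2 = 34.9937 (in km·g/cm³).
e = (32.3 − 14.81) − (89.268 − 34.9937) / 3.28 = 0.943 km.

0.943 km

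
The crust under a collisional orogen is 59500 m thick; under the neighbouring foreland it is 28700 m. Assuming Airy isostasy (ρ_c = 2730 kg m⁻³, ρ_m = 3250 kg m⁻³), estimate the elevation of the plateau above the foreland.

Excess crust Δ = 59500 m − 28700 m = 30800 m, split between elevation h and root r with h + r = Δ.
Airy balance ρ_c h = (ρ_m − ρ_c) r gives r = h ρ_c/(ρ_m − ρ_c), so h (1 + ρ_c/(ρ_m − ρ_c)) = Δ, i.e. h = Δ (ρ_m − ρ_c)/ρ_m.
h = 30800 m × 520/3250 = 4930 m.

4930 m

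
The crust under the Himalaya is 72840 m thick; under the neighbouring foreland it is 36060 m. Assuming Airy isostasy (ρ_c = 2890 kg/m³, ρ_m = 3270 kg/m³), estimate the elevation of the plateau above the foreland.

Excess crust Δ = 72840 m − 36060 m = 36780 m, split between elevation h and root r with h + r = Δ.
Airy balance ρ_c h = (ρ_m − ρ_c) r gives r = h ρ_c/(ρ_m − ρ_c), so h (1 + ρ_c/(ρ_m − ρ_c)) = Δ, i.e. h = Δ (ρ_m − ρ_c)/ρ_m.
h = 36780 m × 380/3270 = 4270 m.

4270 m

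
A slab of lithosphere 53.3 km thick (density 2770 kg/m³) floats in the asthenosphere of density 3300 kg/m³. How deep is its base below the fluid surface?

Draft d = t ρ_obj/ρ_fluid = 53.3 km × 2770/3300 = 44.7 km.

44.7 km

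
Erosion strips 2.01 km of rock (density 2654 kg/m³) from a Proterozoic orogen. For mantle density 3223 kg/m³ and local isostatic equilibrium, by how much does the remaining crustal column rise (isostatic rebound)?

Unloading: uplift u = e ρ_c/ρ_m = 2.01 km × 2654/3223 = 1.66 km.

1.66 km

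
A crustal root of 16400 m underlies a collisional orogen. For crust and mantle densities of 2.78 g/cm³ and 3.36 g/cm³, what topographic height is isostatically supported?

3420 m

Balancing pressure at the compensation depth: ρ_c h = (ρ_m − ρ_c) r.
h = r (ρ_m − ρ_c) / ρ_c = 16400 m × (3.36 − 2.78) / 2.78 = 3420 m.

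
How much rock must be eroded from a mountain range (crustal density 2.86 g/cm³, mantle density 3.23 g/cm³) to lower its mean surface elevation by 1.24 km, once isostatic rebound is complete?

10.8 km

Net drop Δ = e − u = e − e ρ_c/ρ_m = e (ρ_m − ρ_c)/ρ_m.
e = Δ ρ_m/(ρ_m − ρ_c) = 1.24 km × 3.23/0.37 = 10.8 km.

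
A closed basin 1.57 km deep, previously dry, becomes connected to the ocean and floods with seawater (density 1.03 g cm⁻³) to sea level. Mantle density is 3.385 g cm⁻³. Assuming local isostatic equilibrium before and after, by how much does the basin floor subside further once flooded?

After flooding the water column is d + s deep. Its weight must equal the weight of mantle displaced by the extra subsidence s: (d + s) ρ_w = s ρ_m.
s = d ρ_w / (ρ_m − ρ_w) = 1.57 km × 1.03/(3.385 − 1.03) = 0.687 km.

0.687 km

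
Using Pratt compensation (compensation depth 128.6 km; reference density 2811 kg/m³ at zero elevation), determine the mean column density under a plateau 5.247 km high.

2700 kg/m³

Pratt balance: ρ_ref D = ρ (D + h).
ρ = ρ_ref D/(D + h) = 2811 × 128.6 km/(128.6 km + 5.247 km) = 2700 kg/m³.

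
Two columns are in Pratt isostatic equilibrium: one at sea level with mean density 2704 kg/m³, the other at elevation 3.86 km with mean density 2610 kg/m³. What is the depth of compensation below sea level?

ρ_ref D = ρ (D + h) → D (ρ_ref − ρ) = ρ h.
D = ρ h/(ρ_ref − ρ) = 2610 × 3.86 km/(2704 − 2610) = 107 km.

107 km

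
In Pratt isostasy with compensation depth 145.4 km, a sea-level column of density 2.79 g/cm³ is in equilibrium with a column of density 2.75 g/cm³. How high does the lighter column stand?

ρ_ref D = ρ (D + h) → h = D (ρ_ref − ρ)/ρ.
h = 145.4 km × (2.79 − 2.75)/2.75 = 2.11 km.

2.11 km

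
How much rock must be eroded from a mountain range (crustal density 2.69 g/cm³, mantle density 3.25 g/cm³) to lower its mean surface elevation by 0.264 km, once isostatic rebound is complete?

Net drop Δ = e − u = e − e ρ_c/ρ_m = e (ρ_m − ρ_c)/ρ_m.
e = Δ ρ_m/(ρ_m − ρ_c) = 0.264 km × 3.25/0.56 = 1.53 km.

1.53 km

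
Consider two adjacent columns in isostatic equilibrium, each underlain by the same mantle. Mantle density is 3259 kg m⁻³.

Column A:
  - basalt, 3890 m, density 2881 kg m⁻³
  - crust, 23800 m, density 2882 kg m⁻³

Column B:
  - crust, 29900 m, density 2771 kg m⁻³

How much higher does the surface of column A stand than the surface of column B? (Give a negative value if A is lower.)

For any compensation level in the mantle, the mantle terms cancel and isostasy reduces to e = (Σt_A − Σt_B) − (Σ(ρt)_A − Σ(ρt)_B) / ρ_m.
Σt_A = 27690 m; Σt_B = 29900 m; Σ(ρt)_A = 79798690; Σ(ρt)_B = 82852900 (in m·kg m⁻³).
e = (27690 − 29900) − (79798690 − 82852900) / 3259 = −1270 m.

−1270 m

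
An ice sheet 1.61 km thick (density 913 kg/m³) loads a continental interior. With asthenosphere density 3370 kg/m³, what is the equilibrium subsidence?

Equating mass per unit area of the two columns: the ice load ρ_ice t is balanced by mantle displaced below, ρ_m s.
s = t ρ_ice / ρ_m = 1.61 km × 913/3370 = 0.436 km.

0.436 km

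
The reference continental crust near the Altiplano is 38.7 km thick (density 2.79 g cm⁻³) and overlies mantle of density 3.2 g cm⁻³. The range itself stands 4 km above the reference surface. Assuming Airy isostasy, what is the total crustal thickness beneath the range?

Root depth r = h ρ_c / (ρ_m − ρ_c) = 4 km × 2.79 / 0.41 = 27.22 km.
Total thickness = T + h + r = 38.7 km + 4 km + 27.22 km = 69.9 km.

69.9 km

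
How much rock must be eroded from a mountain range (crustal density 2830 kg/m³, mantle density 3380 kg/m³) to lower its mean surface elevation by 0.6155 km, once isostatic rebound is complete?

3.78 km

Net drop Δ = e − u = e − e ρ_c/ρ_m = e (ρ_m − ρ_c)/ρ_m.
e = Δ ρ_m/(ρ_m − ρ_c) = 0.6155 km × 3380/550 = 3.78 km.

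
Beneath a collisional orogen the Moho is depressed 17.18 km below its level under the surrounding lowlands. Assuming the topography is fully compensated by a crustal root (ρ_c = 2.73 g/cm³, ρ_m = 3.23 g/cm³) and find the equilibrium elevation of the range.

Isostatic balance requires: ρ_c h = (ρ_m − ρ_c) r.
h = r (ρ_m − ρ_c) / ρ_c = 17.18 km × (3.23 − 2.73) / 2.73 = 3.15 km.

3.15 km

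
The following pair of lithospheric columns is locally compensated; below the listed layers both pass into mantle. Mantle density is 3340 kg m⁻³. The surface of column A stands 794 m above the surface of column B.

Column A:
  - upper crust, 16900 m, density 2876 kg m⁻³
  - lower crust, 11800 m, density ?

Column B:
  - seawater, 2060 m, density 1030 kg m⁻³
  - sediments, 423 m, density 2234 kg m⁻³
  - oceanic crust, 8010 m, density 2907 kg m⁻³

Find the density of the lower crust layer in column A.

3040 kg m⁻³

Take the compensation level at the base of the deeper column (depth z_c below the surface of column A) and equate Σ ρ_i t_i down to z_c; mantle fills any gap and the z_c terms cancel.
Column A: 16900×2876 + 11800×ρ + (z_c − 28700)×3340
Column B: 794×0 + 2060×1030 + 423×2234 + 8010×2907 + (z_c − 794 − 10493)×3340
The z_c×3340 term appears on both sides and cancels. Collect the known terms of each column as K = Σ(ρt)_known − 3340 × (depth of known layers): K_A = 48604400 − 3340×28700 = −47253600; K_B = 26351852 − 3340×(794 + 10493) = −11346728.
Balance: K_A + 11800×ρ = K_B, so ρ = (K_B − K_A)/11800 = 35906900/11800 = 3040 kg m⁻³.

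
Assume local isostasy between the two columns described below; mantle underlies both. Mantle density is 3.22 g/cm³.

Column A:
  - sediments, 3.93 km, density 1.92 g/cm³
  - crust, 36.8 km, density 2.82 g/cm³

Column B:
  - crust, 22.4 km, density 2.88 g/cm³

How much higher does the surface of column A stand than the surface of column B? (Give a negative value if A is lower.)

3.79 km

For any compensation level in the mantle, the mantle terms cancel and isostasy reduces to e = (Σt_A − Σt_B) − (Σ(ρt)_A − Σ(ρt)_B) / ρ_m.
Σt_A = 40.73 km; Σt_B = 22.4 km; Σ(ρt)_A = 111.3216; Σ(ρt)_B = 64.512 (in km·g/cm³).
e = (40.73 − 22.4) − (111.3216 − 64.512) / 3.22 = 3.79 km.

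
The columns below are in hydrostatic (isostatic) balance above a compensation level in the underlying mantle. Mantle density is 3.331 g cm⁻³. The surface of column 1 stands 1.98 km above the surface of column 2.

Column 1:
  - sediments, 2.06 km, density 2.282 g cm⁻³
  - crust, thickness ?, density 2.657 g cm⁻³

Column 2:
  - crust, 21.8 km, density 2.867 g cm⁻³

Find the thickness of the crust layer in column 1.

Take the compensation level at the base of the deeper column (depth z_c below the surface of column 1) and equate Σ ρ_i t_i down to z_c; mantle fills any gap and the z_c terms cancel.
Column 1: 2.06×2.282 + x×2.657 + (z_c − 2.06 − x)×3.331
Column 2: 1.98×0 + 21.8×2.867 + (z_c − 1.98 − 21.8)×3.331
The z_c×3.331 term appears on both sides and cancels. Collect the known terms of each column as K = Σ(ρt)_known − 3.331 × (depth of known layers): K_1 = 4.70092 − 3.331×2.06 = −2.16094; K_2 = 62.5006 − 3.331×(1.98 + 21.8) = −16.71058.
Balance: K_1 − x×(3.331 − 2.657) = K_2, so x = (K_1 − K_2)/(3.331 − 2.657) = 14.5496/0.674 = 21.6 km.

21.6 km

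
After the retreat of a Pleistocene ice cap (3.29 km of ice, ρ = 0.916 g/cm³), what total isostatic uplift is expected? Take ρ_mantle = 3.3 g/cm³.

0.913 km

Removing the load lets mantle flow back in; uplift u satisfies ρ_ice t = ρ_m u.
u = t ρ_ice/ρ_m = 3.29 km × 0.916/3.3 = 0.913 km.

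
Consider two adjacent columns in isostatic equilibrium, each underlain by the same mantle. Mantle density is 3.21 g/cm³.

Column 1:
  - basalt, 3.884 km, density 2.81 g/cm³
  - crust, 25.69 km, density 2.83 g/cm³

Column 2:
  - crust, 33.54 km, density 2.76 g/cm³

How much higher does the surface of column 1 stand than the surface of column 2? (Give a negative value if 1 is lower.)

−1.18 km

For any compensation level in the mantle, the mantle terms cancel and isostasy reduces to e = (Σt_1 − Σt_2) − (Σ(ρt)_1 − Σ(ρt)_2) / ρ_m.
Σt_1 = 29.574 km; Σt_2 = 33.54 km; Σ(ρt)_1 = 83.61674; Σ(ρt)_2 = 92.5704 (in km·g/cm³).
e = (29.574 − 33.54) − (83.61674 − 92.5704) / 3.21 = −1.18 km.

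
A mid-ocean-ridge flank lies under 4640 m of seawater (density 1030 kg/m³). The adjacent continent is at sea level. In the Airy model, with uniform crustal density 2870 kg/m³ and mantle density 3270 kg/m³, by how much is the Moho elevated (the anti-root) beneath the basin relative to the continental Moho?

21300 m

In Airy isostatic equilibrium: replacing crust with seawater at the top is compensated by replacing crust with mantle at the base: d (ρ_c − ρ_w) = a (ρ_m − ρ_c).
a = d (ρ_c − ρ_w)/(ρ_m − ρ_c) = 4640 m × 1840/400 = 21300 m.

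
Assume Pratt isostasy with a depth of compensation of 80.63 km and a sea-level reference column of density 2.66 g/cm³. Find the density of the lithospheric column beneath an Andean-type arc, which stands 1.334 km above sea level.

Pratt balance: ρ_ref D = ρ (D + h).
ρ = ρ_ref D/(D + h) = 2.66 × 80.63 km/(80.63 km + 1.334 km) = 2.62 g/cm³.

2.62 g/cm³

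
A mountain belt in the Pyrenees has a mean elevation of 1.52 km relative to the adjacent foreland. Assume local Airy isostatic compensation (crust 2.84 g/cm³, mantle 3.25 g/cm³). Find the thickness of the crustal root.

10.5 km

Equating mass per unit area of the two columns: the weight of the topography is balanced by the buoyancy of the root, ρ_c h = (ρ_m − ρ_c) r.
r = h · ρ_c / (ρ_m − ρ_c) = 1.52 km × 2.84 / (3.25 − 2.84) = 10.5 km.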